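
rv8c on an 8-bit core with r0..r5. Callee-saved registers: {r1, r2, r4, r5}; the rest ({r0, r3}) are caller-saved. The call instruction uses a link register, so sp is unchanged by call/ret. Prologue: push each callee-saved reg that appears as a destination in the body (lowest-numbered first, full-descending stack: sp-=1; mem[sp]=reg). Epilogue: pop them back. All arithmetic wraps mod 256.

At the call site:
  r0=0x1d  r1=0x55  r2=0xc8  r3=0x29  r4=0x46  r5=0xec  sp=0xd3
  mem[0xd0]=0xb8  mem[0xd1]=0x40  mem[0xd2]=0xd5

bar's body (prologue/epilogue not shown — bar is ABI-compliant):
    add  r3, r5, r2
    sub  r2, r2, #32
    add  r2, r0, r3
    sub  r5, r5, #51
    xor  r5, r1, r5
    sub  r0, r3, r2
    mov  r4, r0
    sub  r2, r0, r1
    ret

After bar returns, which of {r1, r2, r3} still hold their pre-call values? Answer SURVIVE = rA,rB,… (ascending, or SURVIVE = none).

prologue: push r2 -> mem[0xd2]=0xc8, sp=0xd2
prologue: push r4 -> mem[0xd1]=0x46, sp=0xd1
prologue: push r5 -> mem[0xd0]=0xec, sp=0xd0
body[0] add  r3, r5, r2 -> r3=0xb4
body[1] sub  r2, r2, #32 -> r2=0xa8
body[2] add  r2, r0, r3 -> r2=0xd1
body[3] sub  r5, r5, #51 -> r5=0xb9
body[4] xor  r5, r1, r5 -> r5=0xec
body[5] sub  r0, r3, r2 -> r0=0xe3
body[6] mov  r4, r0 -> r4=0xe3
body[7] sub  r2, r0, r1 -> r2=0x8e
epilogue: pop r5=0xec, sp=0xd1
epilogue: pop r4=0x46, sp=0xd2
epilogue: pop r2=0xc8, sp=0xd3
r1: callee-saved, written=False
r2: callee-saved, written=True
r3: caller-saved, written=True

SURVIVE = r1,r2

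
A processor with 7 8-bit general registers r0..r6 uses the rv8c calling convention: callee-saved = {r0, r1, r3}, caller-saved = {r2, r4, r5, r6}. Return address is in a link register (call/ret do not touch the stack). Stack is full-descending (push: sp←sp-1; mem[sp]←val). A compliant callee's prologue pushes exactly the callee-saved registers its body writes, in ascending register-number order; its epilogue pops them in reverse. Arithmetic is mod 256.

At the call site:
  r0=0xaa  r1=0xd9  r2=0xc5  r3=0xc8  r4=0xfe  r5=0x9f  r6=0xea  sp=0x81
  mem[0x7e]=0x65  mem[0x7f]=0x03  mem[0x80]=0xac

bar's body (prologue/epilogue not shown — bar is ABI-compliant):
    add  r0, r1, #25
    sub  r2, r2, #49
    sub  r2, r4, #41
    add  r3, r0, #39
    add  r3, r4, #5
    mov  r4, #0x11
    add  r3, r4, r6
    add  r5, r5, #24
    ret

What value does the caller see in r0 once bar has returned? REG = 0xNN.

prologue: push r0 -> mem[0x80]=0xaa, sp=0x80
prologue: push r3 -> mem[0x7f]=0xc8, sp=0x7f
body[0] add  r0, r1, #25 -> r0=0xf2
body[1] sub  r2, r2, #49 -> r2=0x94
body[2] sub  r2, r4, #41 -> r2=0xd5
body[3] add  r3, r0, #39 -> r3=0x19
body[4] add  r3, r4, #5 -> r3=0x03
body[5] mov  r4, #0x11 -> r4=0x11
body[6] add  r3, r4, r6 -> r3=0xfb
body[7] add  r5, r5, #24 -> r5=0xb7
epilogue: pop r3=0xc8, sp=0x80
epilogue: pop r0=0xaa, sp=0x81
r0 is callee-saved -> restored

REG = 0xaa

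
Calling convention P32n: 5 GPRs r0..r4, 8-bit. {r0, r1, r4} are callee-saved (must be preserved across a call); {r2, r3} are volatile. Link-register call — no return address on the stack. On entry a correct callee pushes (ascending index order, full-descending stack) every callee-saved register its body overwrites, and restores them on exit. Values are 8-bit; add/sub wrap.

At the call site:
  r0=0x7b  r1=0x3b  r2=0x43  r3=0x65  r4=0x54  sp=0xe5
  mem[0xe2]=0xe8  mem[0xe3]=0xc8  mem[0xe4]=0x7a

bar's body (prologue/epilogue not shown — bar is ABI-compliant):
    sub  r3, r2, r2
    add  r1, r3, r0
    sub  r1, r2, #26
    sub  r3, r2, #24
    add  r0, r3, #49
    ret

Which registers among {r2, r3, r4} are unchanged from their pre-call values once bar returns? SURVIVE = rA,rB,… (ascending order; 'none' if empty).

prologue: push r0 → mem[0xe4]=0x7b, sp=0xe4
prologue: push r1 → mem[0xe3]=0x3b, sp=0xe3
body[0] sub  r3, r2, r2 → r3=0x00
body[1] add  r1, r3, r0 → r1=0x7b
body[2] sub  r1, r2, #26 → r1=0x29
body[3] sub  r3, r2, #24 → r3=0x2b
body[4] add  r0, r3, #49 → r0=0x5c
epilogue: pop r1=0x3b, sp=0xe4
epilogue: pop r0=0x7b, sp=0xe5
r2: caller-saved, written=False
r3: caller-saved, written=True
r4: callee-saved, written=False

SURVIVE = r2,r4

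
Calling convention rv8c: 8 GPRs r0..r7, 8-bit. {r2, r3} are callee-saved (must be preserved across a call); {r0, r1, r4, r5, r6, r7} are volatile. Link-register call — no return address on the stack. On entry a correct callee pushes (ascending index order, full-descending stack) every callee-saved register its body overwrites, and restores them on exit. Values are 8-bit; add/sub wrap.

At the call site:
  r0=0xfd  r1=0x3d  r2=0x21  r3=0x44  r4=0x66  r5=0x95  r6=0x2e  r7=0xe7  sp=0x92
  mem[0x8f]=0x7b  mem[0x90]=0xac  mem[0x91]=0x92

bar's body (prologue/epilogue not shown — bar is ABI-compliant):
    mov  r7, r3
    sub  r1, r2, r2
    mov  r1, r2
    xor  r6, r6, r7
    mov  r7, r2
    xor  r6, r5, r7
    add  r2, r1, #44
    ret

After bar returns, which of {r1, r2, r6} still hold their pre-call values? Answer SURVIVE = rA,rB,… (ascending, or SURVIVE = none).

prologue: push r2 → mem[0x91]=0x21, sp=0x91
body[0] mov  r7, r3 → r7=0x44
body[1] sub  r1, r2, r2 → r1=0x00
body[2] mov  r1, r2 → r1=0x21
body[3] xor  r6, r6, r7 → r6=0x6a
body[4] mov  r7, r2 → r7=0x21
body[5] xor  r6, r5, r7 → r6=0xb4
body[6] add  r2, r1, #44 → r2=0x4d
epilogue: pop r2=0x21, sp=0x92
r1: caller-saved, written=True
r2: callee-saved, written=True
r6: caller-saved, written=True

SURVIVE = r2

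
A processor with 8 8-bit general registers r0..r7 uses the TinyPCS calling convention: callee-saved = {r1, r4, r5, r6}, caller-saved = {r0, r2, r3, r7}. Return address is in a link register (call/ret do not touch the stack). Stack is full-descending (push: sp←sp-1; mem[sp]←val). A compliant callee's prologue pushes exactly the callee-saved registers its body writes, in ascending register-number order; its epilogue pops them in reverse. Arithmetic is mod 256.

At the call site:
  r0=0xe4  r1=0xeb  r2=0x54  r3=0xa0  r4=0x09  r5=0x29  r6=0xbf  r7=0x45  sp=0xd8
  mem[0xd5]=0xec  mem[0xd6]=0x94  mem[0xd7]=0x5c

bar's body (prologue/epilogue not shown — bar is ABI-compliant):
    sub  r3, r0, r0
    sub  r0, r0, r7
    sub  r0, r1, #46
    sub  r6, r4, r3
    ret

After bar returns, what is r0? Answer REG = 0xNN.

REG = 0xbd

prologue: push r6 → mem[0xd7]=0xbf, sp=0xd7
body[0] sub  r3, r0, r0 → r3=0x00
body[1] sub  r0, r0, r7 → r0=0x9f
body[2] sub  r0, r1, #46 → r0=0xbd
body[3] sub  r6, r4, r3 → r6=0x09
epilogue: pop r6=0xbf, sp=0xd8
r0 is caller-saved → body value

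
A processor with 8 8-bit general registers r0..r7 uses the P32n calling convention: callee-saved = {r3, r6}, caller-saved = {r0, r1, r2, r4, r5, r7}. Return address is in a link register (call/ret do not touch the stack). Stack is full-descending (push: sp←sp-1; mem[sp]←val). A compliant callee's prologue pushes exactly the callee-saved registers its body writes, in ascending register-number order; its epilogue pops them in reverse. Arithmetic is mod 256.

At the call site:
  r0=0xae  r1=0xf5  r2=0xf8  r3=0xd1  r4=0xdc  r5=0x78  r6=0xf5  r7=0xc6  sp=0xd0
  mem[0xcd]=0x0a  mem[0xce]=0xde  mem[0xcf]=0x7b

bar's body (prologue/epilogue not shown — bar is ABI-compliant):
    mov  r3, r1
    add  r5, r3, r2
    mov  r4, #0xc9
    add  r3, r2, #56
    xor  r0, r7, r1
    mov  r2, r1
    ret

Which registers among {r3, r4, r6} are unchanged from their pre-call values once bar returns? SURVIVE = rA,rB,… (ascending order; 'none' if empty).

SURVIVE = r3,r6

prologue: push r3 → mem[0xcf]=0xd1, sp=0xcf
body[0] mov  r3, r1 → r3=0xf5
body[1] add  r5, r3, r2 → r5=0xed
body[2] mov  r4, #0xc9 → r4=0xc9
body[3] add  r3, r2, #56 → r3=0x30
body[4] xor  r0, r7, r1 → r0=0x33
body[5] mov  r2, r1 → r2=0xf5
epilogue: pop r3=0xd1, sp=0xd0
r3: callee-saved, written=True
r4: caller-saved, written=True
r6: callee-saved, written=False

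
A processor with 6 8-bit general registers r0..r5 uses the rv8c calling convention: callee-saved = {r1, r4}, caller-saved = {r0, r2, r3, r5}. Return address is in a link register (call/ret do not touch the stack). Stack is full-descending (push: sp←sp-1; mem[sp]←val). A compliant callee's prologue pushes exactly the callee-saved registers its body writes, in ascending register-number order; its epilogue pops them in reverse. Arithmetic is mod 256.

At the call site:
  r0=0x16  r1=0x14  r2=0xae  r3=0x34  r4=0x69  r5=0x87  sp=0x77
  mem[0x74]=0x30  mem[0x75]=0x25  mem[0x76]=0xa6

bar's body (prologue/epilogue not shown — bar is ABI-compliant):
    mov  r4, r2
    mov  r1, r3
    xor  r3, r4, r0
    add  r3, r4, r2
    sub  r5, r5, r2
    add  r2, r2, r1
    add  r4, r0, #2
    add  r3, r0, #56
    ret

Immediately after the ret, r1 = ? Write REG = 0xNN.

REG = 0x14

prologue: push r1 → mem[0x76]=0x14, sp=0x76
prologue: push r4 → mem[0x75]=0x69, sp=0x75
body[0] mov  r4, r2 → r4=0xae
body[1] mov  r1, r3 → r1=0x34
body[2] xor  r3, r4, r0 → r3=0xb8
body[3] add  r3, r4, r2 → r3=0x5c
body[4] sub  r5, r5, r2 → r5=0xd9
body[5] add  r2, r2, r1 → r2=0xe2
body[6] add  r4, r0, #2 → r4=0x18
body[7] add  r3, r0, #56 → r3=0x4e
epilogue: pop r4=0x69, sp=0x76
epilogue: pop r1=0x14, sp=0x77
r1 is callee-saved → restored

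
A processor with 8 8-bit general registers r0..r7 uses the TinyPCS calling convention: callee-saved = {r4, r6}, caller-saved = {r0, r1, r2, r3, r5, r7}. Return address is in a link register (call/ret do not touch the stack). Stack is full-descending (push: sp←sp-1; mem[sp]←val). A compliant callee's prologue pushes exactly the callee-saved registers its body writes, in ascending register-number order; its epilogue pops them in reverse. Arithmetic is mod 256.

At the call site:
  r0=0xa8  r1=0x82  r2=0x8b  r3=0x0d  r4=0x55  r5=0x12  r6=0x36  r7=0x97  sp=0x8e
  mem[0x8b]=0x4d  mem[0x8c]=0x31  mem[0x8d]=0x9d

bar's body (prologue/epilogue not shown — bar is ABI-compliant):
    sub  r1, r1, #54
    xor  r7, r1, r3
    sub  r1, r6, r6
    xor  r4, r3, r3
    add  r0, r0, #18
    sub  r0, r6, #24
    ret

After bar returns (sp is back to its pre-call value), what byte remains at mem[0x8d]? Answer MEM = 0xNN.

MEM = 0x55

prologue: push r4 -> mem[0x8d]=0x55, sp=0x8d
body[0] sub  r1, r1, #54 -> r1=0x4c
body[1] xor  r7, r1, r3 -> r7=0x41
body[2] sub  r1, r6, r6 -> r1=0x00
body[3] xor  r4, r3, r3 -> r4=0x00
body[4] add  r0, r0, #18 -> r0=0xba
body[5] sub  r0, r6, #24 -> r0=0x1e
epilogue: pop r4=0x55, sp=0x8e
prologue pushed ['r4'] at ['0x8d']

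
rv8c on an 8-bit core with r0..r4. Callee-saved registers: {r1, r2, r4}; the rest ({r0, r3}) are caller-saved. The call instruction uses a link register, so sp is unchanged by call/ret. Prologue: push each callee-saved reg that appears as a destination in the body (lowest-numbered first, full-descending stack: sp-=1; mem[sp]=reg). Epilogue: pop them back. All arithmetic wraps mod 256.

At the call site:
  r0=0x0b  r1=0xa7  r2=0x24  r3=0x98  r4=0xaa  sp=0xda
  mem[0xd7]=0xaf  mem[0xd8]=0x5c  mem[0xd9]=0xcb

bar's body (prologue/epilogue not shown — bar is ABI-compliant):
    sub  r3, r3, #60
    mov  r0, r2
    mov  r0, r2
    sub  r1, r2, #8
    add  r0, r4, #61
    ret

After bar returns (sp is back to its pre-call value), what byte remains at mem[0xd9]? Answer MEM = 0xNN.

MEM = 0xa7

prologue: push r1 -> mem[0xd9]=0xa7, sp=0xd9
body[0] sub  r3, r3, #60 -> r3=0x5c
body[1] mov  r0, r2 -> r0=0x24
body[2] mov  r0, r2 -> r0=0x24
body[3] sub  r1, r2, #8 -> r1=0x1c
body[4] add  r0, r4, #61 -> r0=0xe7
epilogue: pop r1=0xa7, sp=0xda
prologue pushed ['r1'] at ['0xd9']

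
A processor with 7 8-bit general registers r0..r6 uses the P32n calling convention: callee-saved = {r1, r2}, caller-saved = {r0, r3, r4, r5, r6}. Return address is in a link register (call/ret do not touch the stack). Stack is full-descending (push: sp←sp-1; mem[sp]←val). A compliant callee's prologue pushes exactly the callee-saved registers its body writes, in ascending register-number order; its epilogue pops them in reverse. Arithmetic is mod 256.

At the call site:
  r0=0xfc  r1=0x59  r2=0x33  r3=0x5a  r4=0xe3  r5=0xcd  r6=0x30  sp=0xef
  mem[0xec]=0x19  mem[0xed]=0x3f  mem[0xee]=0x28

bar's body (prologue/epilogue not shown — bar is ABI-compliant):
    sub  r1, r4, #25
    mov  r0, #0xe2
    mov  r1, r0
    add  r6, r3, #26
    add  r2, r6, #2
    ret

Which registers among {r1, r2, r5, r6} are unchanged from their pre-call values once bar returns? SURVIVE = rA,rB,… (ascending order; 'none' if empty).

prologue: push r1 -> mem[0xee]=0x59, sp=0xee
prologue: push r2 -> mem[0xed]=0x33, sp=0xed
body[0] sub  r1, r4, #25 -> r1=0xca
body[1] mov  r0, #0xe2 -> r0=0xe2
body[2] mov  r1, r0 -> r1=0xe2
body[3] add  r6, r3, #26 -> r6=0x74
body[4] add  r2, r6, #2 -> r2=0x76
epilogue: pop r2=0x33, sp=0xee
epilogue: pop r1=0x59, sp=0xef
r1: callee-saved, written=True
r2: callee-saved, written=True
r5: caller-saved, written=False
r6: caller-saved, written=True

SURVIVE = r1,r2,r5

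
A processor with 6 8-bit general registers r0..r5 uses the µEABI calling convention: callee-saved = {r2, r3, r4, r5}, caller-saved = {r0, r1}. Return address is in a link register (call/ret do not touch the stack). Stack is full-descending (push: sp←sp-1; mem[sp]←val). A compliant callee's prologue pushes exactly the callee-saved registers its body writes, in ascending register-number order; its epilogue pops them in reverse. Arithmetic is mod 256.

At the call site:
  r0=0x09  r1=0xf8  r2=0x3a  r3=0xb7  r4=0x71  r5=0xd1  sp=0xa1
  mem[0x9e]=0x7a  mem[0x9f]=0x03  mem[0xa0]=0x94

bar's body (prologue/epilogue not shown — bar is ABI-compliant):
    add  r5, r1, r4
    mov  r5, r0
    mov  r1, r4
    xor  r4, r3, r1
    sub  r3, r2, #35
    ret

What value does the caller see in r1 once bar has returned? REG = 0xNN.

prologue: push r3 -> mem[0xa0]=0xb7, sp=0xa0
prologue: push r4 -> mem[0x9f]=0x71, sp=0x9f
prologue: push r5 -> mem[0x9e]=0xd1, sp=0x9e
body[0] add  r5, r1, r4 -> r5=0x69
body[1] mov  r5, r0 -> r5=0x09
body[2] mov  r1, r4 -> r1=0x71
body[3] xor  r4, r3, r1 -> r4=0xc6
body[4] sub  r3, r2, #35 -> r3=0x17
epilogue: pop r5=0xd1, sp=0x9f
epilogue: pop r4=0x71, sp=0xa0
epilogue: pop r3=0xb7, sp=0xa1
r1 is caller-saved -> body value

REG = 0x71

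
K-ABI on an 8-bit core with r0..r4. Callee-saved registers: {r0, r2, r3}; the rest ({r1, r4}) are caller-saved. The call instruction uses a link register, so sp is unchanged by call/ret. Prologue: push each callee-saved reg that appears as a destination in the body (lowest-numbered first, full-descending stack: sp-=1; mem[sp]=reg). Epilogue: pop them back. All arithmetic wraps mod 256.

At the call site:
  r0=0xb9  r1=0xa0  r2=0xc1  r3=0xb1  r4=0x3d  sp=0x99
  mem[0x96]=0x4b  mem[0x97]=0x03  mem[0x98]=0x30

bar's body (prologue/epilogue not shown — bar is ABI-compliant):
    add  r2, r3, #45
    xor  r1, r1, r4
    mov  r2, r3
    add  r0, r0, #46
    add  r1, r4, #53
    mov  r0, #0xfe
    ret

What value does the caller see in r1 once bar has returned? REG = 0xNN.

REG = 0x72

prologue: push r0 -> mem[0x98]=0xb9, sp=0x98
prologue: push r2 -> mem[0x97]=0xc1, sp=0x97
body[0] add  r2, r3, #45 -> r2=0xde
body[1] xor  r1, r1, r4 -> r1=0x9d
body[2] mov  r2, r3 -> r2=0xb1
body[3] add  r0, r0, #46 -> r0=0xe7
body[4] add  r1, r4, #53 -> r1=0x72
body[5] mov  r0, #0xfe -> r0=0xfe
epilogue: pop r2=0xc1, sp=0x98
epilogue: pop r0=0xb9, sp=0x99
r1 is caller-saved -> body value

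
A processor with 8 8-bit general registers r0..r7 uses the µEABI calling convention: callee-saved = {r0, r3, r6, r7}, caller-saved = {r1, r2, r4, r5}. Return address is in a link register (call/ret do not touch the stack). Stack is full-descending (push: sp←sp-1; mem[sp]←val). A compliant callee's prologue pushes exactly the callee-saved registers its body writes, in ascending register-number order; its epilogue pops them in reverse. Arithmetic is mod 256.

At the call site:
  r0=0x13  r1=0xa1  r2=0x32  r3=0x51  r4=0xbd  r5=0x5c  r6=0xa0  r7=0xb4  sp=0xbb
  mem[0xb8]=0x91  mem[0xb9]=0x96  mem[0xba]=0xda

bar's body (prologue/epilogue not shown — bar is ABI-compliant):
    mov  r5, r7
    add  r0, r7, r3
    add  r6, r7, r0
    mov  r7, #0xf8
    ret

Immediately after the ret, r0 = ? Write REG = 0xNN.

prologue: push r0 → mem[0xba]=0x13, sp=0xba
prologue: push r6 → mem[0xb9]=0xa0, sp=0xb9
prologue: push r7 → mem[0xb8]=0xb4, sp=0xb8
body[0] mov  r5, r7 → r5=0xb4
body[1] add  r0, r7, r3 → r0=0x05
body[2] add  r6, r7, r0 → r6=0xb9
body[3] mov  r7, #0xf8 → r7=0xf8
epilogue: pop r7=0xb4, sp=0xb9
epilogue: pop r6=0xa0, sp=0xba
epilogue: pop r0=0x13, sp=0xbb
r0 is callee-saved → restored

REG = 0x13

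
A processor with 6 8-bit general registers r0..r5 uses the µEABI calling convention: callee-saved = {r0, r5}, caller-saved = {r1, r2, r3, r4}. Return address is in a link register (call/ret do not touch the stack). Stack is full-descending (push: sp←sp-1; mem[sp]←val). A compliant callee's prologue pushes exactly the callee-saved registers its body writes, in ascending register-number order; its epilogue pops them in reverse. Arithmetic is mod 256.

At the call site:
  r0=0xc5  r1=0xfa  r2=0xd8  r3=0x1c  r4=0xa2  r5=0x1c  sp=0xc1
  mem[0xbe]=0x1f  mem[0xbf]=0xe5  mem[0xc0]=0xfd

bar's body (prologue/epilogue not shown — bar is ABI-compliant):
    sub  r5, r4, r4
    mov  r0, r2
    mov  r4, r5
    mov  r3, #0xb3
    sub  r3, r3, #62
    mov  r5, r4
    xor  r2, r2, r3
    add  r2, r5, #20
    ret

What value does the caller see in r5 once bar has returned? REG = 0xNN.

REG = 0x1c

prologue: push r0 → mem[0xc0]=0xc5, sp=0xc0
prologue: push r5 → mem[0xbf]=0x1c, sp=0xbf
body[0] sub  r5, r4, r4 → r5=0x00
body[1] mov  r0, r2 → r0=0xd8
body[2] mov  r4, r5 → r4=0x00
body[3] mov  r3, #0xb3 → r3=0xb3
body[4] sub  r3, r3, #62 → r3=0x75
body[5] mov  r5, r4 → r5=0x00
body[6] xor  r2, r2, r3 → r2=0xad
body[7] add  r2, r5, #20 → r2=0x14
epilogue: pop r5=0x1c, sp=0xc0
epilogue: pop r0=0xc5, sp=0xc1
r5 is callee-saved → restored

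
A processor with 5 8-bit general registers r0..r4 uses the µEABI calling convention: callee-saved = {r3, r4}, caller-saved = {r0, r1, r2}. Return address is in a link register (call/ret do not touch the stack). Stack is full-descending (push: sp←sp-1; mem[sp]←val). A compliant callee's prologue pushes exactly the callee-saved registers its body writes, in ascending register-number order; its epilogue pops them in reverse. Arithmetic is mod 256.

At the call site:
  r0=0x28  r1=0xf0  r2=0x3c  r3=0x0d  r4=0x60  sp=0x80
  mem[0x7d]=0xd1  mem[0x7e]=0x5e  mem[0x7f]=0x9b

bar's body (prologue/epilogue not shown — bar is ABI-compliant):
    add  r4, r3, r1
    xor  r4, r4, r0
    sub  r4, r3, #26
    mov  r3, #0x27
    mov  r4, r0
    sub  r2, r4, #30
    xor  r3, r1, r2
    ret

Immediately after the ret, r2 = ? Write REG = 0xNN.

prologue: push r3 → mem[0x7f]=0x0d, sp=0x7f
prologue: push r4 → mem[0x7e]=0x60, sp=0x7e
body[0] add  r4, r3, r1 → r4=0xfd
body[1] xor  r4, r4, r0 → r4=0xd5
body[2] sub  r4, r3, #26 → r4=0xf3
body[3] mov  r3, #0x27 → r3=0x27
body[4] mov  r4, r0 → r4=0x28
body[5] sub  r2, r4, #30 → r2=0x0a
body[6] xor  r3, r1, r2 → r3=0xfa
epilogue: pop r4=0x60, sp=0x7f
epilogue: pop r3=0x0d, sp=0x80
r2 is caller-saved → body value

REG = 0x0a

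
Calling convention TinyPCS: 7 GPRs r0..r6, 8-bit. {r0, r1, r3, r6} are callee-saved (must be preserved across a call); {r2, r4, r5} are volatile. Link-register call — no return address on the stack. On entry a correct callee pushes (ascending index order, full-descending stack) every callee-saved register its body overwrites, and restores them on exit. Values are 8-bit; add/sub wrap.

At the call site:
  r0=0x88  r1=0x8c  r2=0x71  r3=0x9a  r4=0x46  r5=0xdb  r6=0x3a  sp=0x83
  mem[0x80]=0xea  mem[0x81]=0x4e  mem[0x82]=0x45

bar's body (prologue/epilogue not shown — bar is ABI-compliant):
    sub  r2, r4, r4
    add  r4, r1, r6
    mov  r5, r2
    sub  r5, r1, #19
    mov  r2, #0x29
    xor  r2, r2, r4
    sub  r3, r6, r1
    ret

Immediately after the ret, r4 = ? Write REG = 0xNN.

REG = 0xc6

prologue: push r3 → mem[0x82]=0x9a, sp=0x82
body[0] sub  r2, r4, r4 → r2=0x00
body[1] add  r4, r1, r6 → r4=0xc6
body[2] mov  r5, r2 → r5=0x00
body[3] sub  r5, r1, #19 → r5=0x79
body[4] mov  r2, #0x29 → r2=0x29
body[5] xor  r2, r2, r4 → r2=0xef
body[6] sub  r3, r6, r1 → r3=0xae
epilogue: pop r3=0x9a, sp=0x83
r4 is caller-saved → body value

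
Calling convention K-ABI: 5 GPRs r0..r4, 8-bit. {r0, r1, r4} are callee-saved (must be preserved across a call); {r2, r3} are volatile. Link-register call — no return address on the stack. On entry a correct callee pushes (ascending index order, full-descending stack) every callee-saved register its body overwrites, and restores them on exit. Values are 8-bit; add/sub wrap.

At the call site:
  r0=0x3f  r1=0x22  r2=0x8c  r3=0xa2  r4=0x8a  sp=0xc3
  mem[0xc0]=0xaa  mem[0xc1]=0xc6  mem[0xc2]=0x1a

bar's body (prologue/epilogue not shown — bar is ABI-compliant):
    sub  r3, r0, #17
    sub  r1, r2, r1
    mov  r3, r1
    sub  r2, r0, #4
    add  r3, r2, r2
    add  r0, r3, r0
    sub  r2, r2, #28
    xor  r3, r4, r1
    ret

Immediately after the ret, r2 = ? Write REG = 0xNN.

REG = 0x1f

prologue: push r0 → mem[0xc2]=0x3f, sp=0xc2
prologue: push r1 → mem[0xc1]=0x22, sp=0xc1
body[0] sub  r3, r0, #17 → r3=0x2e
body[1] sub  r1, r2, r1 → r1=0x6a
body[2] mov  r3, r1 → r3=0x6a
body[3] sub  r2, r0, #4 → r2=0x3b
body[4] add  r3, r2, r2 → r3=0x76
body[5] add  r0, r3, r0 → r0=0xb5
body[6] sub  r2, r2, #28 → r2=0x1f
body[7] xor  r3, r4, r1 → r3=0xe0
epilogue: pop r1=0x22, sp=0xc2
epilogue: pop r0=0x3f, sp=0xc3
r2 is caller-saved → body value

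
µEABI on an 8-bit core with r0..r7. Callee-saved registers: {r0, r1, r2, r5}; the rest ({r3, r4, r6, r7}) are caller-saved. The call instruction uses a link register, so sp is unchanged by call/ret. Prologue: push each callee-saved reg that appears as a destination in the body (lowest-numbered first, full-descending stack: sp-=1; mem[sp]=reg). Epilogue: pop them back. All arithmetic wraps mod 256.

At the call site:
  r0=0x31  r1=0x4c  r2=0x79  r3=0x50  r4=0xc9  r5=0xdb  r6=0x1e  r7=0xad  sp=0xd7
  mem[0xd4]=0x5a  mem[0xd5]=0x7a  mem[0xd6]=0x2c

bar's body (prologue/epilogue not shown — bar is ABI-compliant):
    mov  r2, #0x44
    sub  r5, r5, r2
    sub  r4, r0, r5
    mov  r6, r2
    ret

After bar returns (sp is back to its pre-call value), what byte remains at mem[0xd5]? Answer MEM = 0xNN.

MEM = 0xdb

prologue: push r2 -> mem[0xd6]=0x79, sp=0xd6
prologue: push r5 -> mem[0xd5]=0xdb, sp=0xd5
body[0] mov  r2, #0x44 -> r2=0x44
body[1] sub  r5, r5, r2 -> r5=0x97
body[2] sub  r4, r0, r5 -> r4=0x9a
body[3] mov  r6, r2 -> r6=0x44
epilogue: pop r5=0xdb, sp=0xd6
epilogue: pop r2=0x79, sp=0xd7
prologue pushed ['r2', 'r5'] at ['0xd6', '0xd5']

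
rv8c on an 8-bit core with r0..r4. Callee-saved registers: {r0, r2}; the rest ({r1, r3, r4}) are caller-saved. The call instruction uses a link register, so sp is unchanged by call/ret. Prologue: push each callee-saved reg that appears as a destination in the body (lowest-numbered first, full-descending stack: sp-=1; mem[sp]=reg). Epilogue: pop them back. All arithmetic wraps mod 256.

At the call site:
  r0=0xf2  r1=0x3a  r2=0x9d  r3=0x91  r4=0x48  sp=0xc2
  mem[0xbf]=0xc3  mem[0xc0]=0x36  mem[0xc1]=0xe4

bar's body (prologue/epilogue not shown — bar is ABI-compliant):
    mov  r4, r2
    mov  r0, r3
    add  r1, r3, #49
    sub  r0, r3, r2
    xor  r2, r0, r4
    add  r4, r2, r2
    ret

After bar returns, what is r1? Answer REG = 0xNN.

prologue: push r0 -> mem[0xc1]=0xf2, sp=0xc1
prologue: push r2 -> mem[0xc0]=0x9d, sp=0xc0
body[0] mov  r4, r2 -> r4=0x9d
body[1] mov  r0, r3 -> r0=0x91
body[2] add  r1, r3, #49 -> r1=0xc2
body[3] sub  r0, r3, r2 -> r0=0xf4
body[4] xor  r2, r0, r4 -> r2=0x69
body[5] add  r4, r2, r2 -> r4=0xd2
epilogue: pop r2=0x9d, sp=0xc1
epilogue: pop r0=0xf2, sp=0xc2
r1 is caller-saved -> body value

REG = 0xc2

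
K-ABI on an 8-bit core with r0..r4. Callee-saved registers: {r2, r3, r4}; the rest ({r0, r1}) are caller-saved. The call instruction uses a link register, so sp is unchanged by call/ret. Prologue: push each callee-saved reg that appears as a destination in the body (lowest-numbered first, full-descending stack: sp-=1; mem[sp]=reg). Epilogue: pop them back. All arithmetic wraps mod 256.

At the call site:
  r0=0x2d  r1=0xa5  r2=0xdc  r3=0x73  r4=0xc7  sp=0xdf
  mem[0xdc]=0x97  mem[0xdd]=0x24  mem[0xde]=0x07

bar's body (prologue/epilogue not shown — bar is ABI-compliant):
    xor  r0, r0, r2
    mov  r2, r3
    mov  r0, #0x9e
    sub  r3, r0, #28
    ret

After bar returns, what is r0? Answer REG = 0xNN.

REG = 0x9e

prologue: push r2 → mem[0xde]=0xdc, sp=0xde
prologue: push r3 → mem[0xdd]=0x73, sp=0xdd
body[0] xor  r0, r0, r2 → r0=0xf1
body[1] mov  r2, r3 → r2=0x73
body[2] mov  r0, #0x9e → r0=0x9e
body[3] sub  r3, r0, #28 → r3=0x82
epilogue: pop r3=0x73, sp=0xde
epilogue: pop r2=0xdc, sp=0xdf
r0 is caller-saved → body value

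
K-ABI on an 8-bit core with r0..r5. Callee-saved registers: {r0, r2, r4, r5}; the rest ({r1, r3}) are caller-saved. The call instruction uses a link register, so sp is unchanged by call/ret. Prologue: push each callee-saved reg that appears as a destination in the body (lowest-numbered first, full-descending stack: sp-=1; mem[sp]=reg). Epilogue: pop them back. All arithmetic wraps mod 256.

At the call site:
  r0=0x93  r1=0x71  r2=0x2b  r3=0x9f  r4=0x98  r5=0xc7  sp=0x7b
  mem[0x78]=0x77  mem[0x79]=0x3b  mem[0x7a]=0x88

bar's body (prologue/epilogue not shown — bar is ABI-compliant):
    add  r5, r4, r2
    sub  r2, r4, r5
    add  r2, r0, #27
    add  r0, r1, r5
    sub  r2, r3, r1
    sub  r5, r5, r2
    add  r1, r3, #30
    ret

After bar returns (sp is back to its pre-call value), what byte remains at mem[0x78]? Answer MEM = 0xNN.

MEM = 0xc7

prologue: push r0 -> mem[0x7a]=0x93, sp=0x7a
prologue: push r2 -> mem[0x79]=0x2b, sp=0x79
prologue: push r5 -> mem[0x78]=0xc7, sp=0x78
body[0] add  r5, r4, r2 -> r5=0xc3
body[1] sub  r2, r4, r5 -> r2=0xd5
body[2] add  r2, r0, #27 -> r2=0xae
body[3] add  r0, r1, r5 -> r0=0x34
body[4] sub  r2, r3, r1 -> r2=0x2e
body[5] sub  r5, r5, r2 -> r5=0x95
body[6] add  r1, r3, #30 -> r1=0xbd
epilogue: pop r5=0xc7, sp=0x79
epilogue: pop r2=0x2b, sp=0x7a
epilogue: pop r0=0x93, sp=0x7b
prologue pushed ['r0', 'r2', 'r5'] at ['0x7a', '0x79', '0x78']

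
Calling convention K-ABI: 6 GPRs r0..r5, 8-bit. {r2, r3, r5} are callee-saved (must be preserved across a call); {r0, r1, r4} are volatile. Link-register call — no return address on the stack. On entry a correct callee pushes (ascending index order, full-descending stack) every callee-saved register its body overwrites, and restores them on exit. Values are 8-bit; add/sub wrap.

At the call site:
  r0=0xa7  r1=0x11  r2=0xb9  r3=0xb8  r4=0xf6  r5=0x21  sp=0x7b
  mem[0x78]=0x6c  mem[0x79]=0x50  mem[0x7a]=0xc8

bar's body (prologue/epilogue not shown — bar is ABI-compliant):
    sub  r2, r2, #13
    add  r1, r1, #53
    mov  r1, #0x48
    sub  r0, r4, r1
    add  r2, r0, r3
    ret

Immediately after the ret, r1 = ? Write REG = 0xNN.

prologue: push r2 -> mem[0x7a]=0xb9, sp=0x7a
body[0] sub  r2, r2, #13 -> r2=0xac
body[1] add  r1, r1, #53 -> r1=0x46
body[2] mov  r1, #0x48 -> r1=0x48
body[3] sub  r0, r4, r1 -> r0=0xae
body[4] add  r2, r0, r3 -> r2=0x66
epilogue: pop r2=0xb9, sp=0x7b
r1 is caller-saved -> body value

REG = 0x48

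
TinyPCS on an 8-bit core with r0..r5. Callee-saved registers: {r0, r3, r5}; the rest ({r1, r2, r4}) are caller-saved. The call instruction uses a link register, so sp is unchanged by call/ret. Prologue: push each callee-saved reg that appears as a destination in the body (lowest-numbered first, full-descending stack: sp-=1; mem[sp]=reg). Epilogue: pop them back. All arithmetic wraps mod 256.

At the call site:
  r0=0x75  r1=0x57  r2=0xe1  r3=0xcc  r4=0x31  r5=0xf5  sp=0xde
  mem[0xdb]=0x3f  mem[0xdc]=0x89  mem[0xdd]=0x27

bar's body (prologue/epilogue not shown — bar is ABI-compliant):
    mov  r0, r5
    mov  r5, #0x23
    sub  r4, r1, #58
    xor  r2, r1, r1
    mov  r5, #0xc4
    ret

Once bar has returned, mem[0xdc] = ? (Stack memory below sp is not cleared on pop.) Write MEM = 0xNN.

MEM = 0xf5

prologue: push r0 → mem[0xdd]=0x75, sp=0xdd
prologue: push r5 → mem[0xdc]=0xf5, sp=0xdc
body[0] mov  r0, r5 → r0=0xf5
body[1] mov  r5, #0x23 → r5=0x23
body[2] sub  r4, r1, #58 → r4=0x1d
body[3] xor  r2, r1, r1 → r2=0x00
body[4] mov  r5, #0xc4 → r5=0xc4
epilogue: pop r5=0xf5, sp=0xdd
epilogue: pop r0=0x75, sp=0xde
prologue pushed ['r0', 'r5'] at ['0xdd', '0xdc']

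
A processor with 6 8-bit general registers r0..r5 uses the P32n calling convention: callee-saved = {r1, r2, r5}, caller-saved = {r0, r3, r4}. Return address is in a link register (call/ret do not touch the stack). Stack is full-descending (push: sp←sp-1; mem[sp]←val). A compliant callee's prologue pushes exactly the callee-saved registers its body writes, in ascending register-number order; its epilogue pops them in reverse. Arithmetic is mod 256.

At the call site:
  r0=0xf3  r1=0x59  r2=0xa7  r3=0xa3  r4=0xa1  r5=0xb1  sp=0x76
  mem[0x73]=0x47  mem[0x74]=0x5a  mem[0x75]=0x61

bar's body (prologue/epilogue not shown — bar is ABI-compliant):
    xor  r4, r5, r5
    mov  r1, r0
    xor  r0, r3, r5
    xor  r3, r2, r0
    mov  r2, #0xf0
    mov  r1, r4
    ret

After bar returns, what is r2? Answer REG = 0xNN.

REG = 0xa7

prologue: push r1 → mem[0x75]=0x59, sp=0x75
prologue: push r2 → mem[0x74]=0xa7, sp=0x74
body[0] xor  r4, r5, r5 → r4=0x00
body[1] mov  r1, r0 → r1=0xf3
body[2] xor  r0, r3, r5 → r0=0x12
body[3] xor  r3, r2, r0 → r3=0xb5
body[4] mov  r2, #0xf0 → r2=0xf0
body[5] mov  r1, r4 → r1=0x00
epilogue: pop r2=0xa7, sp=0x75
epilogue: pop r1=0x59, sp=0x76
r2 is callee-saved → restored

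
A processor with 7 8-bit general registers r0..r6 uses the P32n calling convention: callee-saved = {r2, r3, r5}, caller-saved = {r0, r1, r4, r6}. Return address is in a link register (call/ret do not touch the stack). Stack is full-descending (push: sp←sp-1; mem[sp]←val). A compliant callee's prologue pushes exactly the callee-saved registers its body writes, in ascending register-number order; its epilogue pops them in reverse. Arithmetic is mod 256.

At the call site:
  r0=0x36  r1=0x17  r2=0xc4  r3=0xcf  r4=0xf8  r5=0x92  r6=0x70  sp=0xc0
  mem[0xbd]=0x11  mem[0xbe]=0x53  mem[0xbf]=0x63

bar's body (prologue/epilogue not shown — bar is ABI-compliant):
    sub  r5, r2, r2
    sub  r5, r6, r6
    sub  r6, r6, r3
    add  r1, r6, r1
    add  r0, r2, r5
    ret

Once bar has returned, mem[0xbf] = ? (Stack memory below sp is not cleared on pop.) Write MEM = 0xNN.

MEM = 0x92

prologue: push r5 → mem[0xbf]=0x92, sp=0xbf
body[0] sub  r5, r2, r2 → r5=0x00
body[1] sub  r5, r6, r6 → r5=0x00
body[2] sub  r6, r6, r3 → r6=0xa1
body[3] add  r1, r6, r1 → r1=0xb8
body[4] add  r0, r2, r5 → r0=0xc4
epilogue: pop r5=0x92, sp=0xc0
prologue pushed ['r5'] at ['0xbf']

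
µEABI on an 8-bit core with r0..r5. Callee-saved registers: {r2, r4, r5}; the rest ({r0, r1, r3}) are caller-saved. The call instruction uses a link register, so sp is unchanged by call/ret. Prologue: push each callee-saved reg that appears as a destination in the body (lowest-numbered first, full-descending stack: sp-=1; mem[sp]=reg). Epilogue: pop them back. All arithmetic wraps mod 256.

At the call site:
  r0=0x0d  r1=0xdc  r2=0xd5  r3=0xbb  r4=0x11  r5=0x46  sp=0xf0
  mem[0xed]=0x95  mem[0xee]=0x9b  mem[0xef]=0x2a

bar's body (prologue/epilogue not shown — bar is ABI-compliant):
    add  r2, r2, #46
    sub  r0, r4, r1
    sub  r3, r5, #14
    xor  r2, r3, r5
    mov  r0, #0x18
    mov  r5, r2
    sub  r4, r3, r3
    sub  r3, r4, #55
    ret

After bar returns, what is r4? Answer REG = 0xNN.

prologue: push r2 -> mem[0xef]=0xd5, sp=0xef
prologue: push r4 -> mem[0xee]=0x11, sp=0xee
prologue: push r5 -> mem[0xed]=0x46, sp=0xed
body[0] add  r2, r2, #46 -> r2=0x03
body[1] sub  r0, r4, r1 -> r0=0x35
body[2] sub  r3, r5, #14 -> r3=0x38
body[3] xor  r2, r3, r5 -> r2=0x7e
body[4] mov  r0, #0x18 -> r0=0x18
body[5] mov  r5, r2 -> r5=0x7e
body[6] sub  r4, r3, r3 -> r4=0x00
body[7] sub  r3, r4, #55 -> r3=0xc9
epilogue: pop r5=0x46, sp=0xee
epilogue: pop r4=0x11, sp=0xef
epilogue: pop r2=0xd5, sp=0xf0
r4 is callee-saved -> restored

REG = 0x11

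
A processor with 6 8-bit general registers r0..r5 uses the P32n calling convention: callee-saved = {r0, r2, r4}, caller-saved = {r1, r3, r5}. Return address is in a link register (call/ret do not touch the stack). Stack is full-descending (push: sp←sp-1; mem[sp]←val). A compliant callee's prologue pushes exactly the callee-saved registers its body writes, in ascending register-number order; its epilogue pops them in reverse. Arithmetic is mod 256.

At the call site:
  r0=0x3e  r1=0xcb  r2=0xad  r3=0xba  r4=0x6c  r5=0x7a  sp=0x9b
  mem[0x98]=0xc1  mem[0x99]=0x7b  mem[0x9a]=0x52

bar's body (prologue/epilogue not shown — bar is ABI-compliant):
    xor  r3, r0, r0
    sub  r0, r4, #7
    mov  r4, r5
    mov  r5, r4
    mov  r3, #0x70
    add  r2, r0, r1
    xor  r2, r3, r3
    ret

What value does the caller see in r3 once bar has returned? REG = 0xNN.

REG = 0x70

prologue: push r0 → mem[0x9a]=0x3e, sp=0x9a
prologue: push r2 → mem[0x99]=0xad, sp=0x99
prologue: push r4 → mem[0x98]=0x6c, sp=0x98
body[0] xor  r3, r0, r0 → r3=0x00
body[1] sub  r0, r4, #7 → r0=0x65
body[2] mov  r4, r5 → r4=0x7a
body[3] mov  r5, r4 → r5=0x7a
body[4] mov  r3, #0x70 → r3=0x70
body[5] add  r2, r0, r1 → r2=0x30
body[6] xor  r2, r3, r3 → r2=0x00
epilogue: pop r4=0x6c, sp=0x99
epilogue: pop r2=0xad, sp=0x9a
epilogue: pop r0=0x3e, sp=0x9b
r3 is caller-saved → body value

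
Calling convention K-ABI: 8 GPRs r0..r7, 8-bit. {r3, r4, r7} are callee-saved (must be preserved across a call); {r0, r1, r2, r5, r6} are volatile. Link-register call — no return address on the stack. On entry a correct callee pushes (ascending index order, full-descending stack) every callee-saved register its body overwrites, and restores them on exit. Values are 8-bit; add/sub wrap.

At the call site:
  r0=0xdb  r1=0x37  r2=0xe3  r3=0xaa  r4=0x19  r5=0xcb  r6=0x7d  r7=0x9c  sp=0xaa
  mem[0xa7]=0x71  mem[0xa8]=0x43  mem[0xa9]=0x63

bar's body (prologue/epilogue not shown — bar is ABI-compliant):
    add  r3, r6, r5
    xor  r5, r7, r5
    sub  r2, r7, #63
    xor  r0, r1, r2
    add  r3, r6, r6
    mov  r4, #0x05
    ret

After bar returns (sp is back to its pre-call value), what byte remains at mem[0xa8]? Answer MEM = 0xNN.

prologue: push r3 → mem[0xa9]=0xaa, sp=0xa9
prologue: push r4 → mem[0xa8]=0x19, sp=0xa8
body[0] add  r3, r6, r5 → r3=0x48
body[1] xor  r5, r7, r5 → r5=0x57
body[2] sub  r2, r7, #63 → r2=0x5d
body[3] xor  r0, r1, r2 → r0=0x6a
body[4] add  r3, r6, r6 → r3=0xfa
body[5] mov  r4, #0x05 → r4=0x05
epilogue: pop r4=0x19, sp=0xa9
epilogue: pop r3=0xaa, sp=0xaa
prologue pushed ['r3', 'r4'] at ['0xa9', '0xa8']

MEM = 0x19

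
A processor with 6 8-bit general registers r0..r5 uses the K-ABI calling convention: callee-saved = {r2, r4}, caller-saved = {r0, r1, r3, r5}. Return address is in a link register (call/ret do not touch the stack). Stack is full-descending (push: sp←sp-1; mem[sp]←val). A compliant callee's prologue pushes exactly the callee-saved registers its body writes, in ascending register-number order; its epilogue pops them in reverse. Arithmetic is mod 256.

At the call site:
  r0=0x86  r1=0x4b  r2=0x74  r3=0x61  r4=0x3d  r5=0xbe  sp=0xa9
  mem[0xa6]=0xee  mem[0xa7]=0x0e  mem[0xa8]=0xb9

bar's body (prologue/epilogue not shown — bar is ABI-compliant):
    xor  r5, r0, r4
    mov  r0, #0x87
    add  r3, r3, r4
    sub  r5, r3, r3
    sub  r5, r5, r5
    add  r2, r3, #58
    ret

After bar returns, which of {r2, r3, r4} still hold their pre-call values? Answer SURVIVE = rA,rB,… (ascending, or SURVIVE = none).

SURVIVE = r2,r4

prologue: push r2 -> mem[0xa8]=0x74, sp=0xa8
body[0] xor  r5, r0, r4 -> r5=0xbb
body[1] mov  r0, #0x87 -> r0=0x87
body[2] add  r3, r3, r4 -> r3=0x9e
body[3] sub  r5, r3, r3 -> r5=0x00
body[4] sub  r5, r5, r5 -> r5=0x00
body[5] add  r2, r3, #58 -> r2=0xd8
epilogue: pop r2=0x74, sp=0xa9
r2: callee-saved, written=True
r3: caller-saved, written=True
r4: callee-saved, written=False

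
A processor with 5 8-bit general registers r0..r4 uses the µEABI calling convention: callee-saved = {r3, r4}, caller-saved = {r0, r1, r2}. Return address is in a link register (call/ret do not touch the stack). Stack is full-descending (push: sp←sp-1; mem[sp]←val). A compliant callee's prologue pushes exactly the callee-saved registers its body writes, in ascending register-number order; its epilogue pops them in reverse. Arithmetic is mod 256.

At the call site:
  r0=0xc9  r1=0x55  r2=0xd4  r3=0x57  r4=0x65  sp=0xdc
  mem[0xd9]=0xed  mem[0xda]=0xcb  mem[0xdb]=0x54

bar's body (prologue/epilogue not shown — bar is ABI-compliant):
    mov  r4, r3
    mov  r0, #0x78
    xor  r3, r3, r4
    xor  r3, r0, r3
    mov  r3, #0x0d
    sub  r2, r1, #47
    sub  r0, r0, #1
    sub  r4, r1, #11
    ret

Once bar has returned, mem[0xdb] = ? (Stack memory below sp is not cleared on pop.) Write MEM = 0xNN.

MEM = 0x57

prologue: push r3 → mem[0xdb]=0x57, sp=0xdb
prologue: push r4 → mem[0xda]=0x65, sp=0xda
body[0] mov  r4, r3 → r4=0x57
body[1] mov  r0, #0x78 → r0=0x78
body[2] xor  r3, r3, r4 → r3=0x00
body[3] xor  r3, r0, r3 → r3=0x78
body[4] mov  r3, #0x0d → r3=0x0d
body[5] sub  r2, r1, #47 → r2=0x26
body[6] sub  r0, r0, #1 → r0=0x77
body[7] sub  r4, r1, #11 → r4=0x4a
epilogue: pop r4=0x65, sp=0xdb
epilogue: pop r3=0x57, sp=0xdc
prologue pushed ['r3', 'r4'] at ['0xdb', '0xda']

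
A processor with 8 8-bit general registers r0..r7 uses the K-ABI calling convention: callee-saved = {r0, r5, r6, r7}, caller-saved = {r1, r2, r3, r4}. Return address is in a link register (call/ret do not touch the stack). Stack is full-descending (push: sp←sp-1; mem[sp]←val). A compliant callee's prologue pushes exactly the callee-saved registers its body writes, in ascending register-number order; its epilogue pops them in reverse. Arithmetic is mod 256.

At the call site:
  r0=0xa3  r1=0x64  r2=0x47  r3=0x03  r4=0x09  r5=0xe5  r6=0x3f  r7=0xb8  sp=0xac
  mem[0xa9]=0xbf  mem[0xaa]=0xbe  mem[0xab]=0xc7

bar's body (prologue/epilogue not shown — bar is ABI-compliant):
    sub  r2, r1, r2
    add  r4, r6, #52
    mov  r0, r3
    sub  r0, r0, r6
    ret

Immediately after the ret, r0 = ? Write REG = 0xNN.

REG = 0xa3

prologue: push r0 -> mem[0xab]=0xa3, sp=0xab
body[0] sub  r2, r1, r2 -> r2=0x1d
body[1] add  r4, r6, #52 -> r4=0x73
body[2] mov  r0, r3 -> r0=0x03
body[3] sub  r0, r0, r6 -> r0=0xc4
epilogue: pop r0=0xa3, sp=0xac
r0 is callee-saved -> restored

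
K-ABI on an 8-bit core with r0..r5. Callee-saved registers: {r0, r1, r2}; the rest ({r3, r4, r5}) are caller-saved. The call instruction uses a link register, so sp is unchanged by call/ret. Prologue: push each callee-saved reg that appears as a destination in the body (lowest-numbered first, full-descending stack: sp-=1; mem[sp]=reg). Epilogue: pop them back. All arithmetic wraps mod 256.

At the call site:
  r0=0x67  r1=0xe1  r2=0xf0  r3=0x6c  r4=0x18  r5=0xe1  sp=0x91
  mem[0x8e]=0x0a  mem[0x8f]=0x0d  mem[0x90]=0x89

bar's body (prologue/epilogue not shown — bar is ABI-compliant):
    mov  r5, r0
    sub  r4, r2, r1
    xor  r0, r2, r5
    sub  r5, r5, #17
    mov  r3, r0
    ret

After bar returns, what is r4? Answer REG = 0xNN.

prologue: push r0 → mem[0x90]=0x67, sp=0x90
body[0] mov  r5, r0 → r5=0x67
body[1] sub  r4, r2, r1 → r4=0x0f
body[2] xor  r0, r2, r5 → r0=0x97
body[3] sub  r5, r5, #17 → r5=0x56
body[4] mov  r3, r0 → r3=0x97
epilogue: pop r0=0x67, sp=0x91
r4 is caller-saved → body value

REG = 0x0f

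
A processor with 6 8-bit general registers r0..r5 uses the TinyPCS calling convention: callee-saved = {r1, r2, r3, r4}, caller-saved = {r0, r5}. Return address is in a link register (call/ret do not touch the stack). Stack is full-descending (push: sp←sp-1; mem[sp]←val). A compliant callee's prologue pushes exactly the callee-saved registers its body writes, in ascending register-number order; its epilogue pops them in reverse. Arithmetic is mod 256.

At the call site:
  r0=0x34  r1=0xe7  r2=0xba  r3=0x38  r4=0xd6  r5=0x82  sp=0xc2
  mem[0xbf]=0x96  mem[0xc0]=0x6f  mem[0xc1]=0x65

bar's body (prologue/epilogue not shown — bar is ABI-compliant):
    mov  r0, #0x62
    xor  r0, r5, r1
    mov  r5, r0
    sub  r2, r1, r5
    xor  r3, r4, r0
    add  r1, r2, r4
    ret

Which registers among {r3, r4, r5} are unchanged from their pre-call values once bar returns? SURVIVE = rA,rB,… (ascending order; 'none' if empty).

SURVIVE = r3,r4

prologue: push r1 -> mem[0xc1]=0xe7, sp=0xc1
prologue: push r2 -> mem[0xc0]=0xba, sp=0xc0
prologue: push r3 -> mem[0xbf]=0x38, sp=0xbf
body[0] mov  r0, #0x62 -> r0=0x62
body[1] xor  r0, r5, r1 -> r0=0x65
body[2] mov  r5, r0 -> r5=0x65
body[3] sub  r2, r1, r5 -> r2=0x82
body[4] xor  r3, r4, r0 -> r3=0xb3
body[5] add  r1, r2, r4 -> r1=0x58
epilogue: pop r3=0x38, sp=0xc0
epilogue: pop r2=0xba, sp=0xc1
epilogue: pop r1=0xe7, sp=0xc2
r3: callee-saved, written=True
r4: callee-saved, written=False
r5: caller-saved, written=True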